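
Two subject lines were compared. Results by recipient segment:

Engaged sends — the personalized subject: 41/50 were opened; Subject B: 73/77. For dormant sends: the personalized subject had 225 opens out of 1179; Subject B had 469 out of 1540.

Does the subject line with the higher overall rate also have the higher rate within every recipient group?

Engaged: the personalized subject 41/50 = 82.0%, Subject B 73/77 = 94.8% → Subject B
Dormant: the personalized subject 225/1179 = 19.1%, Subject B 469/1540 = 30.5% → Subject B
Overall: the personalized subject 266/1229 = 21.6%, Subject B 542/1617 = 33.5% → Subject B
Subject B wins overall and in every recipient group — no reversal.

Yes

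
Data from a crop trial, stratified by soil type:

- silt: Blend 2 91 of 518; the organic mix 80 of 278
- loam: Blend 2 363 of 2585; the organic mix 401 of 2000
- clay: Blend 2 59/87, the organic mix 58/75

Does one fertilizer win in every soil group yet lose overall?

No

Silt: Blend 2 91/518 = 17.6%, the organic mix 80/278 = 28.8% → the organic mix
Loam: Blend 2 363/2585 = 14.0%, the organic mix 401/2000 = 20.1% → the organic mix
Clay: Blend 2 59/87 = 67.8%, the organic mix 58/75 = 77.3% → the organic mix
Overall: Blend 2 513/3190 = 16.1%, the organic mix 539/2353 = 22.9% → the organic mix
The organic mix wins overall and in every soil group — no reversal.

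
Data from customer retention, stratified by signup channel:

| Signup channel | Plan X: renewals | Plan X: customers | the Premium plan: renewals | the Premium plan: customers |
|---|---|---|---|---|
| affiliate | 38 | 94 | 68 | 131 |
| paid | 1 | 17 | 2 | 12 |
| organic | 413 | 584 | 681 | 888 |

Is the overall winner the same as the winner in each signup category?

Yes

Affiliate: Plan X 38/94 = 40.4%, the Premium plan 68/131 = 51.9% → the Premium plan
Paid: Plan X 1/17 = 5.9%, the Premium plan 2/12 = 16.7% → the Premium plan
Organic: Plan X 413/584 = 70.7%, the Premium plan 681/888 = 76.7% → the Premium plan
Overall: Plan X 452/695 = 65.0%, the Premium plan 751/1031 = 72.8% → the Premium plan
The Premium plan wins overall and in every signup group — no reversal.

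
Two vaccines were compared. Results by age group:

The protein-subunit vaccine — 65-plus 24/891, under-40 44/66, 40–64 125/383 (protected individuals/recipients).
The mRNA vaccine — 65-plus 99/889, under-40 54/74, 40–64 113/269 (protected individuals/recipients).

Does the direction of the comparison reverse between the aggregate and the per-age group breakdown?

65-plus: the protein-subunit vaccine 24/891 = 2.7%, the mRNA vaccine 99/889 = 11.1% → the mRNA vaccine
Under-40: the protein-subunit vaccine 44/66 = 66.7%, the mRNA vaccine 54/74 = 73.0% → the mRNA vaccine
40–64: the protein-subunit vaccine 125/383 = 32.6%, the mRNA vaccine 113/269 = 42.0% → the mRNA vaccine
Overall: the protein-subunit vaccine 193/1340 = 14.4%, the mRNA vaccine 266/1232 = 21.6% → the mRNA vaccine
The mRNA vaccine wins overall and in every age group — no reversal.

No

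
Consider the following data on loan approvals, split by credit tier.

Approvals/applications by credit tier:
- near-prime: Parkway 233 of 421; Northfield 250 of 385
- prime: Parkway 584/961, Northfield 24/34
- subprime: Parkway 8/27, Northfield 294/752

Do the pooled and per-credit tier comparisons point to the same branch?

Near-prime: Parkway 233/421 = 55.3%, Northfield 250/385 = 64.9% → Northfield
Prime: Parkway 584/961 = 60.8%, Northfield 24/34 = 70.6% → Northfield
Subprime: Parkway 8/27 = 29.6%, Northfield 294/752 = 39.1% → Northfield
Overall: Parkway 825/1409 = 58.6%, Northfield 568/1171 = 48.5% → Parkway
Northfield wins each credit group but Parkway wins overall — the comparison reverses. Northfield's applications skew toward subprime, which has a lower base rate.

No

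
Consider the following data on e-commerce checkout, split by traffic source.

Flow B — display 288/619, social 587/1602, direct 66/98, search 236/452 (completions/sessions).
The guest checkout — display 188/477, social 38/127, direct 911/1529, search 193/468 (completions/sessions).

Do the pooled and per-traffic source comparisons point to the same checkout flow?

No

Display: Flow B 288/619 = 46.5%, the guest checkout 188/477 = 39.4% → Flow B
Social: Flow B 587/1602 = 36.6%, the guest checkout 38/127 = 29.9% → Flow B
Direct: Flow B 66/98 = 67.3%, the guest checkout 911/1529 = 59.6% → Flow B
Search: Flow B 236/452 = 52.2%, the guest checkout 193/468 = 41.2% → Flow B
Overall: Flow B 1177/2771 = 42.5%, the guest checkout 1330/2601 = 51.1% → the guest checkout
Flow B wins each traffic group but the guest checkout wins overall — the comparison reverses. Flow B's sessions skew toward social, which has a lower base rate.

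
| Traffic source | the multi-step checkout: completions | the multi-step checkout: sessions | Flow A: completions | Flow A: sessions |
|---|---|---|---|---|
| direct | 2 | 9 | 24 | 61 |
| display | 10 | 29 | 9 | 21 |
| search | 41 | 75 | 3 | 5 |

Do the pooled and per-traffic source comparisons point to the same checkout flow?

Direct: the multi-step checkout 2/9 = 22.2%, Flow A 24/61 = 39.3% → Flow A
Display: the multi-step checkout 10/29 = 34.5%, Flow A 9/21 = 42.9% → Flow A
Search: the multi-step checkout 41/75 = 54.7%, Flow A 3/5 = 60.0% → Flow A
Overall: the multi-step checkout 53/113 = 46.9%, Flow A 36/87 = 41.4% → the multi-step checkout
Flow A wins each traffic group but the multi-step checkout wins overall — the comparison reverses. Flow A's sessions skew toward direct, which has a lower base rate.

No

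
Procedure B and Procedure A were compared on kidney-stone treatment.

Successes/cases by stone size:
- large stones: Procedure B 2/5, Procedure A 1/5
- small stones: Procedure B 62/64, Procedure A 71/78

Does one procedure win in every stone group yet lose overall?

Large stones: Procedure B 2/5 = 40.0%, Procedure A 1/5 = 20.0% → Procedure B
Small stones: Procedure B 62/64 = 96.9%, Procedure A 71/78 = 91.0% → Procedure B
Overall: Procedure B 64/69 = 92.8%, Procedure A 72/83 = 86.7% → Procedure B
Procedure B wins overall and in every stone group — no reversal.

No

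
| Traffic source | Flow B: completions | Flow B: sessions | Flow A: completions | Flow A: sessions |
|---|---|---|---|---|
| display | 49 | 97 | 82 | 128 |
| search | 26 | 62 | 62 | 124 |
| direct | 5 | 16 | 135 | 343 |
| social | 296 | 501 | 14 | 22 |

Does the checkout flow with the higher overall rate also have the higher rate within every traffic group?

Display: Flow B 49/97 = 50.5%, Flow A 82/128 = 64.1% → Flow A
Search: Flow B 26/62 = 41.9%, Flow A 62/124 = 50.0% → Flow A
Direct: Flow B 5/16 = 31.2%, Flow A 135/343 = 39.4% → Flow A
Social: Flow B 296/501 = 59.1%, Flow A 14/22 = 63.6% → Flow A
Overall: Flow B 376/676 = 55.6%, Flow A 293/617 = 47.5% → Flow B
Flow A wins each traffic group but Flow B wins overall — the comparison reverses. Flow A's sessions skew toward direct, which has a lower base rate.

No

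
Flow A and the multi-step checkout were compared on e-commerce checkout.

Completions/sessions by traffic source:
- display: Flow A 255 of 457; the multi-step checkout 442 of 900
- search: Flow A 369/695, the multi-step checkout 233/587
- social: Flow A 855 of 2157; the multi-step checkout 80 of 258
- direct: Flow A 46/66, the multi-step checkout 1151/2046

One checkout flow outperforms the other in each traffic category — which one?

Display: Flow A 255/457 = 55.8%, the multi-step checkout 442/900 = 49.1% → Flow A
Search: Flow A 369/695 = 53.1%, the multi-step checkout 233/587 = 39.7% → Flow A
Social: Flow A 855/2157 = 39.6%, the multi-step checkout 80/258 = 31.0% → Flow A
Direct: Flow A 46/66 = 69.7%, the multi-step checkout 1151/2046 = 56.3% → Flow A
Flow A has the higher rate in all 4 groups.

Flow A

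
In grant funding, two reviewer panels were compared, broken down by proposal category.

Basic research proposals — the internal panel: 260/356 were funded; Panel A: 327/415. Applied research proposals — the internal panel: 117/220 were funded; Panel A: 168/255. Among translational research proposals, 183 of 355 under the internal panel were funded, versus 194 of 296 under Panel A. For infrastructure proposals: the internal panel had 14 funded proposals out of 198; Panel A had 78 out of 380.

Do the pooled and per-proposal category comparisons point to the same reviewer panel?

Yes

Basic research: the internal panel 260/356 = 73.0%, Panel A 327/415 = 78.8% → Panel A
Applied research: the internal panel 117/220 = 53.2%, Panel A 168/255 = 65.9% → Panel A
Translational research: the internal panel 183/355 = 51.5%, Panel A 194/296 = 65.5% → Panel A
Infrastructure: the internal panel 14/198 = 7.1%, Panel A 78/380 = 20.5% → Panel A
Overall: the internal panel 574/1129 = 50.8%, Panel A 767/1346 = 57.0% → Panel A
Panel A wins overall and in every proposal group — no reversal.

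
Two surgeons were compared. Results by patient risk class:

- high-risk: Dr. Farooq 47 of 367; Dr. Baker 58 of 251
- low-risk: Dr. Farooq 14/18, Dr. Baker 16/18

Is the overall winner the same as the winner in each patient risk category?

Yes

High-risk: Dr. Farooq 47/367 = 12.8%, Dr. Baker 58/251 = 23.1% → Dr. Baker
Low-risk: Dr. Farooq 14/18 = 77.8%, Dr. Baker 16/18 = 88.9% → Dr. Baker
Overall: Dr. Farooq 61/385 = 15.8%, Dr. Baker 74/269 = 27.5% → Dr. Baker
Dr. Baker wins overall and in every patient risk group — no reversal.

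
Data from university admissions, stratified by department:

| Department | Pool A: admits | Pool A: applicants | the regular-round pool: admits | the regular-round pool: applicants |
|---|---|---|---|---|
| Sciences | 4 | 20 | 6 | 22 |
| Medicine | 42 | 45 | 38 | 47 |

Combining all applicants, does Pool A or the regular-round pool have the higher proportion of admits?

Sciences: Pool A 4/20 = 20.0%, the regular-round pool 6/22 = 27.3% → the regular-round pool
Medicine: Pool A 42/45 = 93.3%, the regular-round pool 38/47 = 80.9% → Pool A
Overall: Pool A 46/65 = 70.8%, the regular-round pool 44/69 = 63.8% → Pool A
(Neither sweeps every department group, but Pool A has the higher pooled rate.)

Pool A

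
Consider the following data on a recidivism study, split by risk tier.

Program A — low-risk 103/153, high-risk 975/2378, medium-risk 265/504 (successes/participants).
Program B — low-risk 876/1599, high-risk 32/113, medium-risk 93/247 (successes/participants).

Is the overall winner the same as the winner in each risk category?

No

Low-risk: Program A 103/153 = 67.3%, Program B 876/1599 = 54.8% → Program A
High-risk: Program A 975/2378 = 41.0%, Program B 32/113 = 28.3% → Program A
Medium-risk: Program A 265/504 = 52.6%, Program B 93/247 = 37.7% → Program A
Overall: Program A 1343/3035 = 44.3%, Program B 1001/1959 = 51.1% → Program B
Program A wins each risk group but Program B wins overall — the comparison reverses. Program A's participants skew toward high-risk, which has a lower base rate.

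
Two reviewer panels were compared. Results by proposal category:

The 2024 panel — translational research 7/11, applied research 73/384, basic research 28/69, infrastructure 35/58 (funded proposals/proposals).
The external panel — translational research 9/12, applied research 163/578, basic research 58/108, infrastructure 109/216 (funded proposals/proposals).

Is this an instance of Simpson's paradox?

Translational research: the 2024 panel 7/11 = 63.6%, the external panel 9/12 = 75.0% → the external panel
Applied research: the 2024 panel 73/384 = 19.0%, the external panel 163/578 = 28.2% → the external panel
Basic research: the 2024 panel 28/69 = 40.6%, the external panel 58/108 = 53.7% → the external panel
Infrastructure: the 2024 panel 35/58 = 60.3%, the external panel 109/216 = 50.5% → the 2024 panel
Overall: the 2024 panel 143/522 = 27.4%, the external panel 339/914 = 37.1% → the external panel
Neither sweeps: the 2024 panel wins 1 of 4 groups, the external panel wins 3. The external panel wins overall but not every group — no Simpson reversal.

No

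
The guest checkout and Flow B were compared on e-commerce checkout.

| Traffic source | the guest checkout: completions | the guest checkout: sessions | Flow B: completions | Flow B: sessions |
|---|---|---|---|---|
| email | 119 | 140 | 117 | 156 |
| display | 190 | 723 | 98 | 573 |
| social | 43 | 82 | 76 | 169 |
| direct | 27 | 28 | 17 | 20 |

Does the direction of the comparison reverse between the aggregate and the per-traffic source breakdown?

No

Email: the guest checkout 119/140 = 85.0%, Flow B 117/156 = 75.0% → the guest checkout
Display: the guest checkout 190/723 = 26.3%, Flow B 98/573 = 17.1% → the guest checkout
Social: the guest checkout 43/82 = 52.4%, Flow B 76/169 = 45.0% → the guest checkout
Direct: the guest checkout 27/28 = 96.4%, Flow B 17/20 = 85.0% → the guest checkout
Overall: the guest checkout 379/973 = 39.0%, Flow B 308/918 = 33.6% → the guest checkout
The guest checkout wins overall and in every traffic group — no reversal.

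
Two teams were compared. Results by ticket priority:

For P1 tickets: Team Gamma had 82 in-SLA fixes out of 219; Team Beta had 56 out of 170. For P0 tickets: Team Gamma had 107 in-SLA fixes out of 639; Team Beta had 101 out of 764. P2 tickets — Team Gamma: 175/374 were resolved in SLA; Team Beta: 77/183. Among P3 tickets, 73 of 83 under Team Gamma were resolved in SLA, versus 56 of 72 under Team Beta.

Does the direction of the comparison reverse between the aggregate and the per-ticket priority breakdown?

P1: Team Gamma 82/219 = 37.4%, Team Beta 56/170 = 32.9% → Team Gamma
P0: Team Gamma 107/639 = 16.7%, Team Beta 101/764 = 13.2% → Team Gamma
P2: Team Gamma 175/374 = 46.8%, Team Beta 77/183 = 42.1% → Team Gamma
P3: Team Gamma 73/83 = 88.0%, Team Beta 56/72 = 77.8% → Team Gamma
Overall: Team Gamma 437/1315 = 33.2%, Team Beta 290/1189 = 24.4% → Team Gamma
Team Gamma wins overall and in every ticket group — no reversal.

No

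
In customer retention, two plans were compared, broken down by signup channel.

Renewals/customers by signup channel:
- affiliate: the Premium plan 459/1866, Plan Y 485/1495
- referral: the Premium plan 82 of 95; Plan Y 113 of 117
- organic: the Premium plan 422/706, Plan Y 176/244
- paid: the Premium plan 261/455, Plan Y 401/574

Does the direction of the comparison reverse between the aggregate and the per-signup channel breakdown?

No

Affiliate: the Premium plan 459/1866 = 24.6%, Plan Y 485/1495 = 32.4% → Plan Y
Referral: the Premium plan 82/95 = 86.3%, Plan Y 113/117 = 96.6% → Plan Y
Organic: the Premium plan 422/706 = 59.8%, Plan Y 176/244 = 72.1% → Plan Y
Paid: the Premium plan 261/455 = 57.4%, Plan Y 401/574 = 69.9% → Plan Y
Overall: the Premium plan 1224/3122 = 39.2%, Plan Y 1175/2430 = 48.4% → Plan Y
Plan Y wins overall and in every signup group — no reversal.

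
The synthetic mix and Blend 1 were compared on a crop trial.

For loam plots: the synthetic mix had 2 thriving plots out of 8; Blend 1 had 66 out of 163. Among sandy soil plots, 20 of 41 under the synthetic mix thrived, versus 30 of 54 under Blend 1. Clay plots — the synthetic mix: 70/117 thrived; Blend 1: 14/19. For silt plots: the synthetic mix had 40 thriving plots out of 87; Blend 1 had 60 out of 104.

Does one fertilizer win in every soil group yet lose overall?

Loam: the synthetic mix 2/8 = 25.0%, Blend 1 66/163 = 40.5% → Blend 1
Sandy soil: the synthetic mix 20/41 = 48.8%, Blend 1 30/54 = 55.6% → Blend 1
Clay: the synthetic mix 70/117 = 59.8%, Blend 1 14/19 = 73.7% → Blend 1
Silt: the synthetic mix 40/87 = 46.0%, Blend 1 60/104 = 57.7% → Blend 1
Overall: the synthetic mix 132/253 = 52.2%, Blend 1 170/340 = 50.0% → the synthetic mix
Blend 1 wins each soil group but the synthetic mix wins overall — the comparison reverses. Blend 1's plots skew toward loam, which has a lower base rate.

Yes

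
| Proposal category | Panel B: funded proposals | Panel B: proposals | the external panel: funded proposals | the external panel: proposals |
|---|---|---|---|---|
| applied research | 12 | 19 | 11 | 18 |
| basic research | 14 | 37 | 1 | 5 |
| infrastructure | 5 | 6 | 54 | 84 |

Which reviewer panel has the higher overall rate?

the external panel

Applied research: Panel B 12/19 = 63.2%, the external panel 11/18 = 61.1% → Panel B
Basic research: Panel B 14/37 = 37.8%, the external panel 1/5 = 20.0% → Panel B
Infrastructure: Panel B 5/6 = 83.3%, the external panel 54/84 = 64.3% → Panel B
Overall: Panel B 31/62 = 50.0%, the external panel 66/107 = 61.7% → the external panel
(Panel B wins every proposal group but the external panel wins overall — Panel B's proposals skew toward the low-rate basic research group.)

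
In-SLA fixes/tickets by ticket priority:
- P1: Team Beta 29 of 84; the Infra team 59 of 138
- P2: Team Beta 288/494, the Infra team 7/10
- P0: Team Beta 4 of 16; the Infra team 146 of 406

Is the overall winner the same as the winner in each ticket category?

P1: Team Beta 29/84 = 34.5%, the Infra team 59/138 = 42.8% → the Infra team
P2: Team Beta 288/494 = 58.3%, the Infra team 7/10 = 70.0% → the Infra team
P0: Team Beta 4/16 = 25.0%, the Infra team 146/406 = 36.0% → the Infra team
Overall: Team Beta 321/594 = 54.0%, the Infra team 212/554 = 38.3% → Team Beta
The Infra team wins each ticket group but Team Beta wins overall — the comparison reverses. The Infra team's tickets skew toward P0, which has a lower base rate.

No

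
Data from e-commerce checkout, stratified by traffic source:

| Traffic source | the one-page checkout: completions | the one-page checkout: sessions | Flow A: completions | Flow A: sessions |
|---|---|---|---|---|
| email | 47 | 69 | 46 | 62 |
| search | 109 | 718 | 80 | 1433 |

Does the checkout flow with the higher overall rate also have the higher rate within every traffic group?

No

Email: the one-page checkout 47/69 = 68.1%, Flow A 46/62 = 74.2% → Flow A
Search: the one-page checkout 109/718 = 15.2%, Flow A 80/1433 = 5.6% → the one-page checkout
Overall: the one-page checkout 156/787 = 19.8%, Flow A 126/1495 = 8.4% → the one-page checkout
Neither sweeps: the one-page checkout wins 1 of 2 groups, Flow A wins 1. The one-page checkout wins overall but not every group — no Simpson reversal.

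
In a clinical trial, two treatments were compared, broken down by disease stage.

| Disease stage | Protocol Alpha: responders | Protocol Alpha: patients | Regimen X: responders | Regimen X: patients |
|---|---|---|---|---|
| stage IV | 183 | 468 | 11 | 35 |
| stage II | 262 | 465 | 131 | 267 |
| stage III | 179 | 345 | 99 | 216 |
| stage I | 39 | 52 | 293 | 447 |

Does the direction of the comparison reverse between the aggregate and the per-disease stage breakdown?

Yes

Stage IV: Protocol Alpha 183/468 = 39.1%, Regimen X 11/35 = 31.4% → Protocol Alpha
Stage II: Protocol Alpha 262/465 = 56.3%, Regimen X 131/267 = 49.1% → Protocol Alpha
Stage III: Protocol Alpha 179/345 = 51.9%, Regimen X 99/216 = 45.8% → Protocol Alpha
Stage I: Protocol Alpha 39/52 = 75.0%, Regimen X 293/447 = 65.5% → Protocol Alpha
Overall: Protocol Alpha 663/1330 = 49.8%, Regimen X 534/965 = 55.3% → Regimen X
Protocol Alpha wins each disease group but Regimen X wins overall — the comparison reverses. Protocol Alpha's patients skew toward stage IV, which has a lower base rate.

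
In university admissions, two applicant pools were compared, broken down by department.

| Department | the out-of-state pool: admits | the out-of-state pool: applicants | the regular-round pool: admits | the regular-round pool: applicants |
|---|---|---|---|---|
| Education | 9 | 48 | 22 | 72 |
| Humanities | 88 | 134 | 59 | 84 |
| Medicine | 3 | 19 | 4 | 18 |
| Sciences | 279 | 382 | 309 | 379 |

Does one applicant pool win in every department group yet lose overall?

No

Education: the out-of-state pool 9/48 = 18.8%, the regular-round pool 22/72 = 30.6% → the regular-round pool
Humanities: the out-of-state pool 88/134 = 65.7%, the regular-round pool 59/84 = 70.2% → the regular-round pool
Medicine: the out-of-state pool 3/19 = 15.8%, the regular-round pool 4/18 = 22.2% → the regular-round pool
Sciences: the out-of-state pool 279/382 = 73.0%, the regular-round pool 309/379 = 81.5% → the regular-round pool
Overall: the out-of-state pool 379/583 = 65.0%, the regular-round pool 394/553 = 71.2% → the regular-round pool
The regular-round pool wins overall and in every department group — no reversal.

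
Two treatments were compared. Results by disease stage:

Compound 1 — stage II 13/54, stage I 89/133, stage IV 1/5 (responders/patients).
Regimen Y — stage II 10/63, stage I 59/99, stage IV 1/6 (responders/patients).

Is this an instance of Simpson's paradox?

No

Stage II: Compound 1 13/54 = 24.1%, Regimen Y 10/63 = 15.9% → Compound 1
Stage I: Compound 1 89/133 = 66.9%, Regimen Y 59/99 = 59.6% → Compound 1
Stage IV: Compound 1 1/5 = 20.0%, Regimen Y 1/6 = 16.7% → Compound 1
Overall: Compound 1 103/192 = 53.6%, Regimen Y 70/168 = 41.7% → Compound 1
Compound 1 wins overall and in every disease group — no reversal.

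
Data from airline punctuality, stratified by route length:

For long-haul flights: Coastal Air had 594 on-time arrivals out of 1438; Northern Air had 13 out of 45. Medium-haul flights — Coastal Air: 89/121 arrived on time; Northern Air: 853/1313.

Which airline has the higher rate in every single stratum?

Coastal Air

Long-haul: Coastal Air 594/1438 = 41.3%, Northern Air 13/45 = 28.9% → Coastal Air
Medium-haul: Coastal Air 89/121 = 73.6%, Northern Air 853/1313 = 65.0% → Coastal Air
Coastal Air has the higher rate in both groups.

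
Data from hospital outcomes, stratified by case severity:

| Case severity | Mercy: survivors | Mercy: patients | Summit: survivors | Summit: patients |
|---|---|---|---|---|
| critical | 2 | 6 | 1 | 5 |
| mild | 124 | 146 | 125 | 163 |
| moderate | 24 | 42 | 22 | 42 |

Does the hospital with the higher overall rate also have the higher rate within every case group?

Critical: Mercy 2/6 = 33.3%, Summit 1/5 = 20.0% → Mercy
Mild: Mercy 124/146 = 84.9%, Summit 125/163 = 76.7% → Mercy
Moderate: Mercy 24/42 = 57.1%, Summit 22/42 = 52.4% → Mercy
Overall: Mercy 150/194 = 77.3%, Summit 148/210 = 70.5% → Mercy
Mercy wins overall and in every case group — no reversal.

Yes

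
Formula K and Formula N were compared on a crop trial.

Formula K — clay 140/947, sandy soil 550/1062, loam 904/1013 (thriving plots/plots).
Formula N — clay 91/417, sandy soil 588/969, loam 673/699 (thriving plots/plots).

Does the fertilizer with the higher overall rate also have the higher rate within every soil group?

Clay: Formula K 140/947 = 14.8%, Formula N 91/417 = 21.8% → Formula N
Sandy soil: Formula K 550/1062 = 51.8%, Formula N 588/969 = 60.7% → Formula N
Loam: Formula K 904/1013 = 89.2%, Formula N 673/699 = 96.3% → Formula N
Overall: Formula K 1594/3022 = 52.7%, Formula N 1352/2085 = 64.8% → Formula N
Formula N wins overall and in every soil group — no reversal.

Yes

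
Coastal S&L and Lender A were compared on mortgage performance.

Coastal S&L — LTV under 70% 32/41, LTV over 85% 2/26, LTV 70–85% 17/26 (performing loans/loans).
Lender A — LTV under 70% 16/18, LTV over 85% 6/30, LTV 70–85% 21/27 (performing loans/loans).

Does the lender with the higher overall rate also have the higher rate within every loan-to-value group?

LTV under 70%: Coastal S&L 32/41 = 78.0%, Lender A 16/18 = 88.9% → Lender A
LTV over 85%: Coastal S&L 2/26 = 7.7%, Lender A 6/30 = 20.0% → Lender A
LTV 70–85%: Coastal S&L 17/26 = 65.4%, Lender A 21/27 = 77.8% → Lender A
Overall: Coastal S&L 51/93 = 54.8%, Lender A 43/75 = 57.3% → Lender A
Lender A wins overall and in every loan-to-value group — no reversal.

Yes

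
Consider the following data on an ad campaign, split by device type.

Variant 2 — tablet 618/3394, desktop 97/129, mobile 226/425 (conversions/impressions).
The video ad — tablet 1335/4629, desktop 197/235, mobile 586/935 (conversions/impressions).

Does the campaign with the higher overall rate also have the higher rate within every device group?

Tablet: Variant 2 618/3394 = 18.2%, the video ad 1335/4629 = 28.8% → the video ad
Desktop: Variant 2 97/129 = 75.2%, the video ad 197/235 = 83.8% → the video ad
Mobile: Variant 2 226/425 = 53.2%, the video ad 586/935 = 62.7% → the video ad
Overall: Variant 2 941/3948 = 23.8%, the video ad 2118/5799 = 36.5% → the video ad
The video ad wins overall and in every device group — no reversal.

Yes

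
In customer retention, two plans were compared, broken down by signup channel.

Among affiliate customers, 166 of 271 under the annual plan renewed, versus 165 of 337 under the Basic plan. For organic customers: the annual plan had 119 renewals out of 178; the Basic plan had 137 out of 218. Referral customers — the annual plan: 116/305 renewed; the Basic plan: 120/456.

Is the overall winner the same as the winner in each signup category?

Yes

Affiliate: the annual plan 166/271 = 61.3%, the Basic plan 165/337 = 49.0% → the annual plan
Organic: the annual plan 119/178 = 66.9%, the Basic plan 137/218 = 62.8% → the annual plan
Referral: the annual plan 116/305 = 38.0%, the Basic plan 120/456 = 26.3% → the annual plan
Overall: the annual plan 401/754 = 53.2%, the Basic plan 422/1011 = 41.7% → the annual plan
The annual plan wins overall and in every signup group — no reversal.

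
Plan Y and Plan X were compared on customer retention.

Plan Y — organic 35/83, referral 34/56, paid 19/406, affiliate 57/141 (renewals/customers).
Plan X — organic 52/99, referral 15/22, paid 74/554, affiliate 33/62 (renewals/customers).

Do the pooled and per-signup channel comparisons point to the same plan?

Organic: Plan Y 35/83 = 42.2%, Plan X 52/99 = 52.5% → Plan X
Referral: Plan Y 34/56 = 60.7%, Plan X 15/22 = 68.2% → Plan X
Paid: Plan Y 19/406 = 4.7%, Plan X 74/554 = 13.4% → Plan X
Affiliate: Plan Y 57/141 = 40.4%, Plan X 33/62 = 53.2% → Plan X
Overall: Plan Y 145/686 = 21.1%, Plan X 174/737 = 23.6% → Plan X
Plan X wins overall and in every signup group — no reversal.

Yes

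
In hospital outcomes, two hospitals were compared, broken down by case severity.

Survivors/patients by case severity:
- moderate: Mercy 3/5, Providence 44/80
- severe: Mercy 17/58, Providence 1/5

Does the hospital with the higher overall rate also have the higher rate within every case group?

Moderate: Mercy 3/5 = 60.0%, Providence 44/80 = 55.0% → Mercy
Severe: Mercy 17/58 = 29.3%, Providence 1/5 = 20.0% → Mercy
Overall: Mercy 20/63 = 31.7%, Providence 45/85 = 52.9% → Providence
Mercy wins each case group but Providence wins overall — the comparison reverses. Mercy's patients skew toward severe, which has a lower base rate.

No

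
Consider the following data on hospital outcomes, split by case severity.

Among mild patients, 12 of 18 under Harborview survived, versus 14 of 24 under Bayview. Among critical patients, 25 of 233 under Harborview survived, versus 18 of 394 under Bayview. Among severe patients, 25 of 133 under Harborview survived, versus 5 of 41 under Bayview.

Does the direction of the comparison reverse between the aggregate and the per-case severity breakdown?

No

Mild: Harborview 12/18 = 66.7%, Bayview 14/24 = 58.3% → Harborview
Critical: Harborview 25/233 = 10.7%, Bayview 18/394 = 4.6% → Harborview
Severe: Harborview 25/133 = 18.8%, Bayview 5/41 = 12.2% → Harborview
Overall: Harborview 62/384 = 16.1%, Bayview 37/459 = 8.1% → Harborview
Harborview wins overall and in every case group — no reversal.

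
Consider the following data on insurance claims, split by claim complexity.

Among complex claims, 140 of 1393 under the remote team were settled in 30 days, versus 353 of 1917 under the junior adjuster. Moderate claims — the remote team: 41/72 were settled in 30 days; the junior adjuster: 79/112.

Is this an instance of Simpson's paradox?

No

Complex: the remote team 140/1393 = 10.1%, the junior adjuster 353/1917 = 18.4% → the junior adjuster
Moderate: the remote team 41/72 = 56.9%, the junior adjuster 79/112 = 70.5% → the junior adjuster
Overall: the remote team 181/1465 = 12.4%, the junior adjuster 432/2029 = 21.3% → the junior adjuster
The junior adjuster wins overall and in every claim group — no reversal.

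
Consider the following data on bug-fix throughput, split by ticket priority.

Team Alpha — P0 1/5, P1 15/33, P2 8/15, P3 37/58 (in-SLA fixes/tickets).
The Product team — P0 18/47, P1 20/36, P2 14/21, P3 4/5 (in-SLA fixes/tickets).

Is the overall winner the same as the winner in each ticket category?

P0: Team Alpha 1/5 = 20.0%, the Product team 18/47 = 38.3% → the Product team
P1: Team Alpha 15/33 = 45.5%, the Product team 20/36 = 55.6% → the Product team
P2: Team Alpha 8/15 = 53.3%, the Product team 14/21 = 66.7% → the Product team
P3: Team Alpha 37/58 = 63.8%, the Product team 4/5 = 80.0% → the Product team
Overall: Team Alpha 61/111 = 55.0%, the Product team 56/109 = 51.4% → Team Alpha
The Product team wins each ticket group but Team Alpha wins overall — the comparison reverses. The Product team's tickets skew toward P0, which has a lower base rate.

No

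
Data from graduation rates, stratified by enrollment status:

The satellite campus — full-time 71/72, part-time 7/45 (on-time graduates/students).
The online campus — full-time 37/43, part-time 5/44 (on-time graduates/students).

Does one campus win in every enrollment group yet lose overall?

Full-time: the satellite campus 71/72 = 98.6%, the online campus 37/43 = 86.0% → the satellite campus
Part-time: the satellite campus 7/45 = 15.6%, the online campus 5/44 = 11.4% → the satellite campus
Overall: the satellite campus 78/117 = 66.7%, the online campus 42/87 = 48.3% → the satellite campus
The satellite campus wins overall and in every enrollment group — no reversal.

No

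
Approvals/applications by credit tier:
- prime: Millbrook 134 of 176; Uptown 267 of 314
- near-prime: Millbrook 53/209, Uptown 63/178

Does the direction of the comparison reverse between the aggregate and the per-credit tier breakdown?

Prime: Millbrook 134/176 = 76.1%, Uptown 267/314 = 85.0% → Uptown
Near-prime: Millbrook 53/209 = 25.4%, Uptown 63/178 = 35.4% → Uptown
Overall: Millbrook 187/385 = 48.6%, Uptown 330/492 = 67.1% → Uptown
Uptown wins overall and in every credit group — no reversal.

No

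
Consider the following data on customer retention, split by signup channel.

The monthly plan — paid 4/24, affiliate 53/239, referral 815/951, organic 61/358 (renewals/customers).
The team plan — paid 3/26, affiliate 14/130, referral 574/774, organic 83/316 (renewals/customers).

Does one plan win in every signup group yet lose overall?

Paid: the monthly plan 4/24 = 16.7%, the team plan 3/26 = 11.5% → the monthly plan
Affiliate: the monthly plan 53/239 = 22.2%, the team plan 14/130 = 10.8% → the monthly plan
Referral: the monthly plan 815/951 = 85.7%, the team plan 574/774 = 74.2% → the monthly plan
Organic: the monthly plan 61/358 = 17.0%, the team plan 83/316 = 26.3% → the team plan
Overall: the monthly plan 933/1572 = 59.4%, the team plan 674/1246 = 54.1% → the monthly plan
Neither sweeps: the monthly plan wins 3 of 4 groups, the team plan wins 1. The monthly plan wins overall but not every group — no Simpson reversal.

No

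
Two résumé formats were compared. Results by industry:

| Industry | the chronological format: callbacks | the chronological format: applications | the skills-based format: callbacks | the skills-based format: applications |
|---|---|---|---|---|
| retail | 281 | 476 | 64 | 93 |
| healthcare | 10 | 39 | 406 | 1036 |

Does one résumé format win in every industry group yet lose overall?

Retail: the chronological format 281/476 = 59.0%, the skills-based format 64/93 = 68.8% → the skills-based format
Healthcare: the chronological format 10/39 = 25.6%, the skills-based format 406/1036 = 39.2% → the skills-based format
Overall: the chronological format 291/515 = 56.5%, the skills-based format 470/1129 = 41.6% → the chronological format
The skills-based format wins each industry group but the chronological format wins overall — the comparison reverses. The skills-based format's applications skew toward healthcare, which has a lower base rate.

Yes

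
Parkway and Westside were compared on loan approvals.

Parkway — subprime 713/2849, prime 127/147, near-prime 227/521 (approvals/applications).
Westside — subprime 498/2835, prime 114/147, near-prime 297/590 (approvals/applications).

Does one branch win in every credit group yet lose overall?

Subprime: Parkway 713/2849 = 25.0%, Westside 498/2835 = 17.6% → Parkway
Prime: Parkway 127/147 = 86.4%, Westside 114/147 = 77.6% → Parkway
Near-prime: Parkway 227/521 = 43.6%, Westside 297/590 = 50.3% → Westside
Overall: Parkway 1067/3517 = 30.3%, Westside 909/3572 = 25.4% → Parkway
Neither sweeps: Parkway wins 2 of 3 groups, Westside wins 1. Parkway wins overall but not every group — no Simpson reversal.

No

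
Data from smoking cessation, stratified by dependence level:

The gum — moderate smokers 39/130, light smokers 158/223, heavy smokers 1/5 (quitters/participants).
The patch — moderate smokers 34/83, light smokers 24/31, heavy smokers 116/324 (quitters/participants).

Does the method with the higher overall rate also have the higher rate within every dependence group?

Moderate smokers: the gum 39/130 = 30.0%, the patch 34/83 = 41.0% → the patch
Light smokers: the gum 158/223 = 70.9%, the patch 24/31 = 77.4% → the patch
Heavy smokers: the gum 1/5 = 20.0%, the patch 116/324 = 35.8% → the patch
Overall: the gum 198/358 = 55.3%, the patch 174/438 = 39.7% → the gum
The patch wins each dependence group but the gum wins overall — the comparison reverses. The patch's participants skew toward heavy smokers, which has a lower base rate.

No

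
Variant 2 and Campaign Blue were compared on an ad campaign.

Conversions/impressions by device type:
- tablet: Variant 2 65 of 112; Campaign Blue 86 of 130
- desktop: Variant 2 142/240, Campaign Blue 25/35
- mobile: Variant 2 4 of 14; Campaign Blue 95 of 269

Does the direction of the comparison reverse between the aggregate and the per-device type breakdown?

Tablet: Variant 2 65/112 = 58.0%, Campaign Blue 86/130 = 66.2% → Campaign Blue
Desktop: Variant 2 142/240 = 59.2%, Campaign Blue 25/35 = 71.4% → Campaign Blue
Mobile: Variant 2 4/14 = 28.6%, Campaign Blue 95/269 = 35.3% → Campaign Blue
Overall: Variant 2 211/366 = 57.7%, Campaign Blue 206/434 = 47.5% → Variant 2
Campaign Blue wins each device group but Variant 2 wins overall — the comparison reverses. Campaign Blue's impressions skew toward mobile, which has a lower base rate.

Yes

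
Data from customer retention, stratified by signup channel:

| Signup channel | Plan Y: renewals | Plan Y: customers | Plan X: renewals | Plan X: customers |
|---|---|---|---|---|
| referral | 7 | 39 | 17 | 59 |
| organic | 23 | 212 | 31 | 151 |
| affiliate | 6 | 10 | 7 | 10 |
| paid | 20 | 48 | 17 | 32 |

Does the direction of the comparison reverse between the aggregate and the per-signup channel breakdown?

No

Referral: Plan Y 7/39 = 17.9%, Plan X 17/59 = 28.8% → Plan X
Organic: Plan Y 23/212 = 10.8%, Plan X 31/151 = 20.5% → Plan X
Affiliate: Plan Y 6/10 = 60.0%, Plan X 7/10 = 70.0% → Plan X
Paid: Plan Y 20/48 = 41.7%, Plan X 17/32 = 53.1% → Plan X
Overall: Plan Y 56/309 = 18.1%, Plan X 72/252 = 28.6% → Plan X
Plan X wins overall and in every signup group — no reversal.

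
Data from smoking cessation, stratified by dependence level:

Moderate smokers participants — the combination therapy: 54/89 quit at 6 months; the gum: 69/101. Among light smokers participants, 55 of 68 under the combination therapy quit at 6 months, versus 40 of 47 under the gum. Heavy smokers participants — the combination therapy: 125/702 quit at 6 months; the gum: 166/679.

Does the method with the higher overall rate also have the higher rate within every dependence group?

Yes

Moderate smokers: the combination therapy 54/89 = 60.7%, the gum 69/101 = 68.3% → the gum
Light smokers: the combination therapy 55/68 = 80.9%, the gum 40/47 = 85.1% → the gum
Heavy smokers: the combination therapy 125/702 = 17.8%, the gum 166/679 = 24.4% → the gum
Overall: the combination therapy 234/859 = 27.2%, the gum 275/827 = 33.3% → the gum
The gum wins overall and in every dependence group — no reversal.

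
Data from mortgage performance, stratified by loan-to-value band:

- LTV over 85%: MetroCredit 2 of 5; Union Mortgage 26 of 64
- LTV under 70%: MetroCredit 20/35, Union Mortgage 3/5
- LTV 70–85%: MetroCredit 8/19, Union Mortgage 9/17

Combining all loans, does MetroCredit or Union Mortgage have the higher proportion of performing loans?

MetroCredit

LTV over 85%: MetroCredit 2/5 = 40.0%, Union Mortgage 26/64 = 40.6% → Union Mortgage
LTV under 70%: MetroCredit 20/35 = 57.1%, Union Mortgage 3/5 = 60.0% → Union Mortgage
LTV 70–85%: MetroCredit 8/19 = 42.1%, Union Mortgage 9/17 = 52.9% → Union Mortgage
Overall: MetroCredit 30/59 = 50.8%, Union Mortgage 38/86 = 44.2% → MetroCredit
(Union Mortgage wins every loan-to-value group but MetroCredit wins overall — Union Mortgage's loans skew toward the low-rate LTV over 85% group.)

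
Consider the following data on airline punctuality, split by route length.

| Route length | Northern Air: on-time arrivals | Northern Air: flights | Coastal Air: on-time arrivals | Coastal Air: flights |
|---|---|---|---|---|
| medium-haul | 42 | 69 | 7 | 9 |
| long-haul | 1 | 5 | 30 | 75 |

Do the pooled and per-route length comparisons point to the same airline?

No

Medium-haul: Northern Air 42/69 = 60.9%, Coastal Air 7/9 = 77.8% → Coastal Air
Long-haul: Northern Air 1/5 = 20.0%, Coastal Air 30/75 = 40.0% → Coastal Air
Overall: Northern Air 43/74 = 58.1%, Coastal Air 37/84 = 44.0% → Northern Air
Coastal Air wins each route group but Northern Air wins overall — the comparison reverses. Coastal Air's flights skew toward long-haul, which has a lower base rate.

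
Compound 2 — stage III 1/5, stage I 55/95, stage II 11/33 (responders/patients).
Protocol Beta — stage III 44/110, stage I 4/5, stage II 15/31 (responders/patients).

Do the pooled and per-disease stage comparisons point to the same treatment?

Stage III: Compound 2 1/5 = 20.0%, Protocol Beta 44/110 = 40.0% → Protocol Beta
Stage I: Compound 2 55/95 = 57.9%, Protocol Beta 4/5 = 80.0% → Protocol Beta
Stage II: Compound 2 11/33 = 33.3%, Protocol Beta 15/31 = 48.4% → Protocol Beta
Overall: Compound 2 67/133 = 50.4%, Protocol Beta 63/146 = 43.2% → Compound 2
Protocol Beta wins each disease group but Compound 2 wins overall — the comparison reverses. Protocol Beta's patients skew toward stage III, which has a lower base rate.

No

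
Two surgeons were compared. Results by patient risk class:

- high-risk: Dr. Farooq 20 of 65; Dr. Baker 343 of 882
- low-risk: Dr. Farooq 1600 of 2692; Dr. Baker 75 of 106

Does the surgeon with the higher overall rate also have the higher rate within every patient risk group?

No

High-risk: Dr. Farooq 20/65 = 30.8%, Dr. Baker 343/882 = 38.9% → Dr. Baker
Low-risk: Dr. Farooq 1600/2692 = 59.4%, Dr. Baker 75/106 = 70.8% → Dr. Baker
Overall: Dr. Farooq 1620/2757 = 58.8%, Dr. Baker 418/988 = 42.3% → Dr. Farooq
Dr. Baker wins each patient risk group but Dr. Farooq wins overall — the comparison reverses. Dr. Baker's operations skew toward high-risk, which has a lower base rate.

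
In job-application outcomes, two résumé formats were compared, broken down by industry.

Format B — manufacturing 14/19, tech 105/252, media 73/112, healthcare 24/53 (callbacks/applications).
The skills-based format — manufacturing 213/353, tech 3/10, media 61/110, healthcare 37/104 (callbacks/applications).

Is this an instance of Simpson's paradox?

Yes

Manufacturing: Format B 14/19 = 73.7%, the skills-based format 213/353 = 60.3% → Format B
Tech: Format B 105/252 = 41.7%, the skills-based format 3/10 = 30.0% → Format B
Media: Format B 73/112 = 65.2%, the skills-based format 61/110 = 55.5% → Format B
Healthcare: Format B 24/53 = 45.3%, the skills-based format 37/104 = 35.6% → Format B
Overall: Format B 216/436 = 49.5%, the skills-based format 314/577 = 54.4% → the skills-based format
Format B wins each industry group but the skills-based format wins overall — the comparison reverses. Format B's applications skew toward tech, which has a lower base rate.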